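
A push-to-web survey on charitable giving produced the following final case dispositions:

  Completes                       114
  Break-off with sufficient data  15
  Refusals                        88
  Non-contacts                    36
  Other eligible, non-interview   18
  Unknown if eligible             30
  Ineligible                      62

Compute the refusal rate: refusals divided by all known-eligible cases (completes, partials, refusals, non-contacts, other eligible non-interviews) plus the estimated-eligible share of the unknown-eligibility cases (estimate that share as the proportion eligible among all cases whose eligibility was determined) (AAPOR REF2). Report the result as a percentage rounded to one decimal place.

29.8%

Numerator = 88
Eligible (known) = 114 + 15 + 88 + 36 + 18 = 271
e = 271 / (271 + 62) = 271 / 333 = 0.8138
Estimated eligible among unknowns = 0.8138 × 30 = 24.41
Denominator = 271 + 24.41 = 295.41
REF2 = 88 / 295.41 = 0.2979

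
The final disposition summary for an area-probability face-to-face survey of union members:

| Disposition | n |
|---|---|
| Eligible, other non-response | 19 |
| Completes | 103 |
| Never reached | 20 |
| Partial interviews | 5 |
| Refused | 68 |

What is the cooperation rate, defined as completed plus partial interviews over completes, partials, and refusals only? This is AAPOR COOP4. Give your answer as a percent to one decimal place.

Top = 103 + 5 = 108
Base = 103 + 5 + 68 = 176
COOP4 = 108 / 176 = 0.6136

61.4%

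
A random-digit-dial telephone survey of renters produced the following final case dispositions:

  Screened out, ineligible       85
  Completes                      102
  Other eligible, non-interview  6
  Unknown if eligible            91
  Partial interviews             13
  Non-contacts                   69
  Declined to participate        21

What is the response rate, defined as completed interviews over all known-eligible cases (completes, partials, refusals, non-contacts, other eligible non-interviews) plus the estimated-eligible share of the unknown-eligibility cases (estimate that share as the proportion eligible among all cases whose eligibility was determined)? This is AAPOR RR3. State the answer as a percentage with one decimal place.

37.0%

Top: 102
Known eligible: 102 + 13 + 21 + 69 + 6 = 211
e = 211 / (211 + 85) = 211 / 296 = 0.7128
Estimated eligible among unknowns: 0.7128 × 91 = 64.86
Base: 211 + 64.86 = 275.86
RR3 = 102 / 275.86 = 0.3698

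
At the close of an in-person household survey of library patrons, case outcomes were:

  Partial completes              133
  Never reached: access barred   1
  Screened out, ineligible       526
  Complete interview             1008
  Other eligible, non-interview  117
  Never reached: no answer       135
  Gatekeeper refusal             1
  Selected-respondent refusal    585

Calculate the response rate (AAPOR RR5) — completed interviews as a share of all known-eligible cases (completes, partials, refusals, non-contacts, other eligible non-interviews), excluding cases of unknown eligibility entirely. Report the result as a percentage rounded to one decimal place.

Declined to participate = 1 + 585 = 586
No contact after all attempts = 135 + 1 = 136
Numerator → 1008
Denominator → 1008 + 133 + 586 + 136 + 117 = 1980
RR5 = 1008 / 1980 = 0.5091

50.9%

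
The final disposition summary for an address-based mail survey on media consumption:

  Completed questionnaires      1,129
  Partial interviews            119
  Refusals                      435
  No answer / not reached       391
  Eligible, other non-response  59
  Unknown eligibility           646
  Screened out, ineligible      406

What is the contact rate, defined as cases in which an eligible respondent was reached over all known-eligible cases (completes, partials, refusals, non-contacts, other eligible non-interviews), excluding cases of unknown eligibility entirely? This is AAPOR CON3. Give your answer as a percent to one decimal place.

81.7%

Numerator → 1129 + 119 + 435 + 59 = 1742
Denom → 1129 + 119 + 435 + 391 + 59 = 2133
CON3 = 1742 / 2133 = 0.8167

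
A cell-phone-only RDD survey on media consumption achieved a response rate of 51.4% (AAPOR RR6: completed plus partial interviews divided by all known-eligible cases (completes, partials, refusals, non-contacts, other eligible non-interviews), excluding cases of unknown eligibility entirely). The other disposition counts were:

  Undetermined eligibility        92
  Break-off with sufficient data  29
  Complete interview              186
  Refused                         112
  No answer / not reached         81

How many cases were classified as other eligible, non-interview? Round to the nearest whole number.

Num: 186 + 29 = 215
RR6 = 215 / D = 0.514
D = 215 / 0.514 = 418.3
Other denominator terms total 408
other eligible, non-interview = 418.3 − 408 ≈ 10

10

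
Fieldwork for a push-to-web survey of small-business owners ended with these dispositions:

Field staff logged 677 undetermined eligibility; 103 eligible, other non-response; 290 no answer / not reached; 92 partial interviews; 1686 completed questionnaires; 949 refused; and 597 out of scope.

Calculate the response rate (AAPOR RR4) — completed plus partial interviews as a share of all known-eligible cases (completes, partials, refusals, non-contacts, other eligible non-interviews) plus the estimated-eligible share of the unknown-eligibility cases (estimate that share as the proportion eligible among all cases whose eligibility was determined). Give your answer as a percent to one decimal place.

48.2%

Numerator → 1686 + 92 = 1778
Determined eligible → 1686 + 92 + 949 + 290 + 103 = 3120
e = 3120 / (3120 + 597) = 3120 / 3717 = 0.8394
Estimated eligible among unknowns → 0.8394 × 677 = 568.27
Base → 3120 + 568.27 = 3688.27
RR4 = 1778 / 3688.27 = 0.4821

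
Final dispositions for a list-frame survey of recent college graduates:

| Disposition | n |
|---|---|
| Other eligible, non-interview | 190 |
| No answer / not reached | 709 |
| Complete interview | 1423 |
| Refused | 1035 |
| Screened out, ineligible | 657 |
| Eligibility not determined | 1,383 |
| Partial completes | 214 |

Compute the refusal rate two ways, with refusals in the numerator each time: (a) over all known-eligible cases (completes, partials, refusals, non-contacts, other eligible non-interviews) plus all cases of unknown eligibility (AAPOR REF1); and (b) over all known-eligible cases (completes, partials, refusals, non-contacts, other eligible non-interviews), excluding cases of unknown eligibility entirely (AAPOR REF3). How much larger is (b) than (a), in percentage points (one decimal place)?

8.1

Num → 1035
Base → 1423 + 214 + 1035 + 709 + 190 + 1383 = 4954
REF1 = 1035 / 4954 = 0.2089
Base → 1423 + 214 + 1035 + 709 + 190 = 3571
REF3 = 1035 / 3571 = 0.2898
Difference = 28.98 − 20.89 = 8.09 percentage points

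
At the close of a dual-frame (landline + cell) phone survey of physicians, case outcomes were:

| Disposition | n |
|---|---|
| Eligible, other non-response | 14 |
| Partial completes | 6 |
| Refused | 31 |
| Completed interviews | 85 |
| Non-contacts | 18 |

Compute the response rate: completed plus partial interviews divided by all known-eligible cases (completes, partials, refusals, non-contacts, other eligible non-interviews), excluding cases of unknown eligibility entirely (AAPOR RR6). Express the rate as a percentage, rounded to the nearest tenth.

Top: 85 + 6 = 91
Denom: 85 + 6 + 31 + 18 + 14 = 154
RR6 = 91 / 154 = 0.5909

59.1%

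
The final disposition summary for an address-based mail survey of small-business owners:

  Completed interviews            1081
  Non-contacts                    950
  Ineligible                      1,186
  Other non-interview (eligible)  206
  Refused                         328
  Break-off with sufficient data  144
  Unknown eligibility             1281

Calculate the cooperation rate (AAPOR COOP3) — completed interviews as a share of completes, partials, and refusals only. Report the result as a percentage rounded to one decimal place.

69.6%

Numerator: 1081
Denominator: 1081 + 144 + 328 = 1553
COOP3 = 1081 / 1553 = 0.6961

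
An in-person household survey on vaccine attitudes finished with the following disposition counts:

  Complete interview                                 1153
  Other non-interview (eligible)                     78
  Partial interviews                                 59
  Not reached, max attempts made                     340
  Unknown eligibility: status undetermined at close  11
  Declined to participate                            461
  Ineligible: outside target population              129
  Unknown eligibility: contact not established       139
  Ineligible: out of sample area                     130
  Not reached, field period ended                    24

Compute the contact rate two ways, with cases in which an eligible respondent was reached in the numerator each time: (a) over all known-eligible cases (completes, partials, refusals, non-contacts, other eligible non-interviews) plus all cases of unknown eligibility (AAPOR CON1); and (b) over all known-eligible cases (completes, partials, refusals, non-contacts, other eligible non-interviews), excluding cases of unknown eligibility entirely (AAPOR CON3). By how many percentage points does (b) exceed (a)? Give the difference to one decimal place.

No contact after all attempts = 24 + 340 = 364
Unknown eligibility = 139 + 11 = 150
Not eligible = 129 + 130 = 259
Num → 1153 + 59 + 461 + 78 = 1751
Denominator → 1153 + 59 + 461 + 364 + 78 + 150 = 2265
CON1 = 1751 / 2265 = 0.7731
Denominator → 1153 + 59 + 461 + 364 + 78 = 2115
CON3 = 1751 / 2115 = 0.8279
Difference = 82.79 − 77.31 = 5.48 percentage points

5.5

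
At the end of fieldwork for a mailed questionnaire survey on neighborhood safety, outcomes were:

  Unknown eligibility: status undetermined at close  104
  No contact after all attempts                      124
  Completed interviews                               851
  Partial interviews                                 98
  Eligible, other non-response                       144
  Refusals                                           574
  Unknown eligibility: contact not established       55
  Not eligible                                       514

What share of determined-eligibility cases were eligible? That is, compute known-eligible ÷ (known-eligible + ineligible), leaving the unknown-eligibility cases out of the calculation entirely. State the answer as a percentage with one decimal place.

77.7%

Unknown if eligible = 55 + 104 = 159
Determined eligible → 851 + 98 + 574 + 124 + 144 = 1791
e = 1791 / (1791 + 514) = 1791 / 2305 = 0.7770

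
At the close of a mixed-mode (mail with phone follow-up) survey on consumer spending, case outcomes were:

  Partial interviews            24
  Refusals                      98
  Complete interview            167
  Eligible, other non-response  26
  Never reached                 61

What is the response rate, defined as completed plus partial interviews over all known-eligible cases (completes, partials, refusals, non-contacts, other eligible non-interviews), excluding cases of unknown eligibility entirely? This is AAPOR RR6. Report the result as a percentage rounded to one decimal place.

Num: 167 + 24 = 191
Denominator: 167 + 24 + 98 + 61 + 26 = 376
RR6 = 191 / 376 = 0.5080

50.8%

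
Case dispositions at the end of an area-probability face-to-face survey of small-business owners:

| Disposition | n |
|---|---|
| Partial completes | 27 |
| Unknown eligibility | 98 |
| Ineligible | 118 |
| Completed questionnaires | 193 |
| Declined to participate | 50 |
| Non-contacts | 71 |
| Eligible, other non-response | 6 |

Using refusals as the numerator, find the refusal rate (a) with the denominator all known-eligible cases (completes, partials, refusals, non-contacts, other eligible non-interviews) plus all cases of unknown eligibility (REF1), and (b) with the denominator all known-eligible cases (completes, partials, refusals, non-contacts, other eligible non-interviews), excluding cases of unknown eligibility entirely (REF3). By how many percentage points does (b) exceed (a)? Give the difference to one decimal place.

Top → 50
Denominator → 193 + 27 + 50 + 71 + 6 + 98 = 445
REF1 = 50 / 445 = 0.1124
Denominator → 193 + 27 + 50 + 71 + 6 = 347
REF3 = 50 / 347 = 0.1441
Difference = 14.41 − 11.24 = 3.17 percentage points

3.2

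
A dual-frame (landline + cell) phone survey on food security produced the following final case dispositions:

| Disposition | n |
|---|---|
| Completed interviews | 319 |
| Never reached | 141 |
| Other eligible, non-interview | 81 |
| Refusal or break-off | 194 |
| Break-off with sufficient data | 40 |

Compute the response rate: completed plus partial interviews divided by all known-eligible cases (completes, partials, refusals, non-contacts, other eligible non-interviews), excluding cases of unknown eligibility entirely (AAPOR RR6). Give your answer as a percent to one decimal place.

Numerator = 319 + 40 = 359
Denominator = 319 + 40 + 194 + 141 + 81 = 775
RR6 = 359 / 775 = 0.4632

46.3%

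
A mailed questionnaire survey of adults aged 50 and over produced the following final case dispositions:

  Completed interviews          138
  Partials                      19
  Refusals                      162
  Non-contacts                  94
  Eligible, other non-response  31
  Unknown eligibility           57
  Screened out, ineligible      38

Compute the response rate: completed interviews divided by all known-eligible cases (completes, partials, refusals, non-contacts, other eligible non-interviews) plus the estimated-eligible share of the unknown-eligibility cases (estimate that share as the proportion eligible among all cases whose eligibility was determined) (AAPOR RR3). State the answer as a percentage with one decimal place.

Numerator = 138
Determined eligible = 138 + 19 + 162 + 94 + 31 = 444
e = 444 / (444 + 38) = 444 / 482 = 0.9212
Estimated eligible among unknowns = 0.9212 × 57 = 52.51
Denom = 444 + 52.51 = 496.51
RR3 = 138 / 496.51 = 0.2779

27.8%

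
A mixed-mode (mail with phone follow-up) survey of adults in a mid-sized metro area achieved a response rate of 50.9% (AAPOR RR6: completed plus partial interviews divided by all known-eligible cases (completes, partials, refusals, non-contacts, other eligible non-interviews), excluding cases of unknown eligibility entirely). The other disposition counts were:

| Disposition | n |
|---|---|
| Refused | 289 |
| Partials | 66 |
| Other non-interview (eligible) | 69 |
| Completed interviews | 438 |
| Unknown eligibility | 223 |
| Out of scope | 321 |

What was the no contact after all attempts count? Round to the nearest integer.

128

Num = 438 + 66 = 504
RR6 = 504 / D = 0.509
D = 504 / 0.509 = 990.2
Remaining denominator categories sum to 862
no contact after all attempts = 990.2 − 862 ≈ 128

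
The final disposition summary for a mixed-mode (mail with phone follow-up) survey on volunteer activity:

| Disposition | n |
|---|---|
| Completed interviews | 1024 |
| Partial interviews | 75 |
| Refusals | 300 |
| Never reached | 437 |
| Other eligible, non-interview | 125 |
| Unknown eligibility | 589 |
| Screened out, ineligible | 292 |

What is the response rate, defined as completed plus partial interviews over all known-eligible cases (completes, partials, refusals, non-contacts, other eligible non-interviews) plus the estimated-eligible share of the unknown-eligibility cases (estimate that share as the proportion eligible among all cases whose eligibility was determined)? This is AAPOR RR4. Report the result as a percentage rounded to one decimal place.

44.4%

Numerator: 1024 + 75 = 1099
Known eligible: 1024 + 75 + 300 + 437 + 125 = 1961
e = 1961 / (1961 + 292) = 1961 / 2253 = 0.8704
Eligible share of unknowns: 0.8704 × 589 = 512.67
Denom: 1961 + 512.67 = 2473.67
RR4 = 1099 / 2473.67 = 0.4443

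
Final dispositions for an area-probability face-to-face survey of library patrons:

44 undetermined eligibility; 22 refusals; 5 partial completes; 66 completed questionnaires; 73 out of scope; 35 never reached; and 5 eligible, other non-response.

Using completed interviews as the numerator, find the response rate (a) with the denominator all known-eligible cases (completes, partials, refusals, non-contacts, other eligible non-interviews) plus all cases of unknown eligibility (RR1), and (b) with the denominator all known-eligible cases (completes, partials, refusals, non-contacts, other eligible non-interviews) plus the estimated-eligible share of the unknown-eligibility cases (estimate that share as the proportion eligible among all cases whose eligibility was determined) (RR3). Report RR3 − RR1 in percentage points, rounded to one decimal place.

3.6

Top → 66
Base → 66 + 5 + 22 + 35 + 5 + 44 = 177
RR1 = 66 / 177 = 0.3729
Known eligible → 66 + 5 + 22 + 35 + 5 = 133
e = 133 / (133 + 73) = 133 / 206 = 0.6456
Estimated eligible among unknowns → 0.6456 × 44 = 28.41
Base → 133 + 28.41 = 161.41
RR3 = 66 / 161.41 = 0.4089
Difference = 40.89 − 37.29 = 3.60 percentage points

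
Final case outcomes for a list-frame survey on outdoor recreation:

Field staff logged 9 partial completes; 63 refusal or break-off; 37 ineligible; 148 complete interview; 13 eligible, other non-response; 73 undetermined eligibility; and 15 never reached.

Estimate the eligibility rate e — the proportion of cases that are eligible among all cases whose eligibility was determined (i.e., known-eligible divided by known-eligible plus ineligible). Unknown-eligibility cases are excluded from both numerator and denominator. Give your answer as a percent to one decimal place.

87.0%

Determined eligible: 148 + 9 + 63 + 15 + 13 = 248
e = 248 / (248 + 37) = 248 / 285 = 0.8702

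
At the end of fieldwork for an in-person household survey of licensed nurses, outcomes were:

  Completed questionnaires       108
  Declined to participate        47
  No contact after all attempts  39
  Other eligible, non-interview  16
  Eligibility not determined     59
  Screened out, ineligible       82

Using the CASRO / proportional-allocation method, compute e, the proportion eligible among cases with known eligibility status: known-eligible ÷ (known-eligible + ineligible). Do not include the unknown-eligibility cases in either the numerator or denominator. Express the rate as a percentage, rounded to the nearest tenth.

71.9%

Eligible (known) = 108 + 47 + 39 + 16 = 210
e = 210 / (210 + 82) = 210 / 292 = 0.7192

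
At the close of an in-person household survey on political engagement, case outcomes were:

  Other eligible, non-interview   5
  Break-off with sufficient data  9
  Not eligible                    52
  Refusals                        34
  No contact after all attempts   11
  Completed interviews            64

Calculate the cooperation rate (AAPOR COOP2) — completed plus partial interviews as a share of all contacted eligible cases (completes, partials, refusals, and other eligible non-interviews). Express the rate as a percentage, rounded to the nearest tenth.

Top → 64 + 9 = 73
Denom → 64 + 9 + 34 + 5 = 112
COOP2 = 73 / 112 = 0.6518

65.2%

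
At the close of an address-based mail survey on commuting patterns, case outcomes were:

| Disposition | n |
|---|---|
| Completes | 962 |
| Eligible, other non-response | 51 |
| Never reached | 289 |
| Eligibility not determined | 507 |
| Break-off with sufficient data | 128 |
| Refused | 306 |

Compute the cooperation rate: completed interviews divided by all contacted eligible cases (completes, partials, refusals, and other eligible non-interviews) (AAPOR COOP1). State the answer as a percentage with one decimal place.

66.5%

Top: 962
Denominator: 962 + 128 + 306 + 51 = 1447
COOP1 = 962 / 1447 = 0.6648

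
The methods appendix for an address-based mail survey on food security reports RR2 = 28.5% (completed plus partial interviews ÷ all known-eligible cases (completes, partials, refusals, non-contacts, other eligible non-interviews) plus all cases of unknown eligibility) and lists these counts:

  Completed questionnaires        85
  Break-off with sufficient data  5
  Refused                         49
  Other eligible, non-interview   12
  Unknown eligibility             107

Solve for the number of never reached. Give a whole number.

Top = 85 + 5 = 90
RR2 = 90 / D = 0.285
D = 90 / 0.285 = 315.8
Other denominator terms total 258
never reached = 315.8 − 258 ≈ 58

58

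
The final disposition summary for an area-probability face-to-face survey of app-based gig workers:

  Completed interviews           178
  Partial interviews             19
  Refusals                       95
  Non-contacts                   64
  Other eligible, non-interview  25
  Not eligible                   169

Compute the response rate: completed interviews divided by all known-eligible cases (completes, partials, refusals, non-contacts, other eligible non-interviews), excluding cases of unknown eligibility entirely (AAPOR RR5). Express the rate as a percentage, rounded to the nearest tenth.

46.7%

Top = 178
Base = 178 + 19 + 95 + 64 + 25 = 381
RR5 = 178 / 381 = 0.4672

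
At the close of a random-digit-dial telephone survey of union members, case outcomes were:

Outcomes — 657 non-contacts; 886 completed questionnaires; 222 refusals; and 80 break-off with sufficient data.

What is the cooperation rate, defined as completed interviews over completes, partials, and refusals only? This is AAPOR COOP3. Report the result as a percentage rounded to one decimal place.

Num → 886
Denominator → 886 + 80 + 222 = 1188
COOP3 = 886 / 1188 = 0.7458

74.6%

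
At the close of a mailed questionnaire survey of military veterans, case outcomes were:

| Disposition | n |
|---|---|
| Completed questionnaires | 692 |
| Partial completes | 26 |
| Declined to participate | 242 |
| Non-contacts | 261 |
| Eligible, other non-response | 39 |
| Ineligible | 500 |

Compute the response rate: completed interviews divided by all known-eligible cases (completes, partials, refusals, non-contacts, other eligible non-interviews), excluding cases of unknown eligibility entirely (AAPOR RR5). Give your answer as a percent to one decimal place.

Top = 692
Base = 692 + 26 + 242 + 261 + 39 = 1260
RR5 = 692 / 1260 = 0.5492

54.9%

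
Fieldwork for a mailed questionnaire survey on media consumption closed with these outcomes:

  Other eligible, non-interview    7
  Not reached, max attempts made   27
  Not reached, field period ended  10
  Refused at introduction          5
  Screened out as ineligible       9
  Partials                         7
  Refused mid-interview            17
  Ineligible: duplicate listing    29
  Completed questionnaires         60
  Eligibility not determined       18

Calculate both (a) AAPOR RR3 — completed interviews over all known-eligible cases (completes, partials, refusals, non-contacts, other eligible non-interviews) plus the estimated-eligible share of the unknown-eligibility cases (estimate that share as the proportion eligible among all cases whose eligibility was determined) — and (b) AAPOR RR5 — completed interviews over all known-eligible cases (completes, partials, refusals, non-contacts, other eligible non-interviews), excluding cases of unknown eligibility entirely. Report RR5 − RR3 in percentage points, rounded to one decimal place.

Refusals = 5 + 17 = 22
Never reached = 10 + 27 = 37
Screened out, ineligible = 9 + 29 = 38
Top → 60
Eligible (known) → 60 + 7 + 22 + 37 + 7 = 133
e = 133 / (133 + 38) = 133 / 171 = 0.7778
e × U → 0.7778 × 18 = 14.00
Base → 133 + 14.00 = 147.00
RR3 = 60 / 147.00 = 0.4082
Base → 60 + 7 + 22 + 37 + 7 = 133
RR5 = 60 / 133 = 0.4511
Difference = 45.11 − 40.82 = 4.29 percentage points

4.3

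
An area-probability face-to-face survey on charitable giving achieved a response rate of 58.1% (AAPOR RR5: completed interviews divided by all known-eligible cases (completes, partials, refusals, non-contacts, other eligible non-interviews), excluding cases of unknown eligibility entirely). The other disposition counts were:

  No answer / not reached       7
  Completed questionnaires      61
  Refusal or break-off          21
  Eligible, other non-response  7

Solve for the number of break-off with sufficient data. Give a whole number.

RR5 = 61 / D = 0.581
D = 61 / 0.581 = 105.0
Remaining denominator categories sum to 96
break-off with sufficient data = 105.0 − 96 ≈ 9

9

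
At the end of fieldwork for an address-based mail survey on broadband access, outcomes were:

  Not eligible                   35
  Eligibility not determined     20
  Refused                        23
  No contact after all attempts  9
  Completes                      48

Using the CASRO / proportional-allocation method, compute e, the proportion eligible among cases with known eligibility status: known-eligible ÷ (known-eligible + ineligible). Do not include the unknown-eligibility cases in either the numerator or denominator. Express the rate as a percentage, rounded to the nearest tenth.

Known eligible: 48 + 23 + 9 = 80
e = 80 / (80 + 35) = 80 / 115 = 0.6957

69.6%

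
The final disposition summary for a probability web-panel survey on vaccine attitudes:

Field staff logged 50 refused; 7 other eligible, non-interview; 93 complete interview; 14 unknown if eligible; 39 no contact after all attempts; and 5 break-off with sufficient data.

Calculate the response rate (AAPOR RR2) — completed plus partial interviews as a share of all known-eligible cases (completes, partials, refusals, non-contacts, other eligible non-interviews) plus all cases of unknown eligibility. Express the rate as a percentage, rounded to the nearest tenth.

Num = 93 + 5 = 98
Denom = 93 + 5 + 50 + 39 + 7 + 14 = 208
RR2 = 98 / 208 = 0.4712

47.1%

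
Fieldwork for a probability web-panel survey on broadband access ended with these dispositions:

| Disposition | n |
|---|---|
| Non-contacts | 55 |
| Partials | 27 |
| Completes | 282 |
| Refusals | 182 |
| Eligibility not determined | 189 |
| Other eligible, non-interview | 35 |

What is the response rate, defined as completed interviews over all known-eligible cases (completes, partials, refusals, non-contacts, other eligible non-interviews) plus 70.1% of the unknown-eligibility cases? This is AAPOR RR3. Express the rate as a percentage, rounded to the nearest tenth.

39.5%

Num: 282
Determined eligible: 282 + 27 + 182 + 55 + 35 = 581
e × U: 0.7010 × 189 = 132.49
Denominator: 581 + 132.49 = 713.49
RR3 = 282 / 713.49 = 0.3952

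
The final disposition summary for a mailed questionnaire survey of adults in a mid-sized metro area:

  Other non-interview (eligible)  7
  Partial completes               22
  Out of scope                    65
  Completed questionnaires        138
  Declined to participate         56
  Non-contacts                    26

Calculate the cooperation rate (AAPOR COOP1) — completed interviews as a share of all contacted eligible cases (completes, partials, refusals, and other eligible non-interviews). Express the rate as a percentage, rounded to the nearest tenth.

61.9%

Num → 138
Base → 138 + 22 + 56 + 7 = 223
COOP1 = 138 / 223 = 0.6188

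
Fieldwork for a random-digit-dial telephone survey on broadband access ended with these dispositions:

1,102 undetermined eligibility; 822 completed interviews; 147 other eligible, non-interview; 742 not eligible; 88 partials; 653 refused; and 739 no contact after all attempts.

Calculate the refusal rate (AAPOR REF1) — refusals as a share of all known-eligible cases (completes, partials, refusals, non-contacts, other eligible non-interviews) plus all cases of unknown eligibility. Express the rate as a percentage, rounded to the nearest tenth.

Num: 653
Base: 822 + 88 + 653 + 739 + 147 + 1102 = 3551
REF1 = 653 / 3551 = 0.1839

18.4%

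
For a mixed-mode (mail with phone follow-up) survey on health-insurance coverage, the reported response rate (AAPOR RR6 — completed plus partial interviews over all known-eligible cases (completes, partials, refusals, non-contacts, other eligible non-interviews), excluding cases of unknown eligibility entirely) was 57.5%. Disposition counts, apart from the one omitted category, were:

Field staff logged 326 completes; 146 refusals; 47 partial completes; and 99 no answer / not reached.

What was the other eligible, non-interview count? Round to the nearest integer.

Top = 326 + 47 = 373
RR6 = 373 / D = 0.575
D = 373 / 0.575 = 648.7
Rest of base = 618
other eligible, non-interview = 648.7 − 618 ≈ 31

31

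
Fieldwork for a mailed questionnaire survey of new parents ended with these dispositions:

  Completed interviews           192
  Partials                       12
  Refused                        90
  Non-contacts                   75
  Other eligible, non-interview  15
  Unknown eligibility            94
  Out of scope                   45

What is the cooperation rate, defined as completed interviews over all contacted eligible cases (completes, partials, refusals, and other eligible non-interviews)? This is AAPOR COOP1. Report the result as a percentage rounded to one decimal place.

Top = 192
Base = 192 + 12 + 90 + 15 = 309
COOP1 = 192 / 309 = 0.6214

62.1%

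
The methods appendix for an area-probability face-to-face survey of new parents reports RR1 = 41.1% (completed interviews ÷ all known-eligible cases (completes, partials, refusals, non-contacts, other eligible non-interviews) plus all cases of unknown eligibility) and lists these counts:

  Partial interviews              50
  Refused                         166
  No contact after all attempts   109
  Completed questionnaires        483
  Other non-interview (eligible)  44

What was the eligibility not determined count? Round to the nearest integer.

RR1 = 483 / D = 0.411
D = 483 / 0.411 = 1175.2
Remaining denominator categories sum to 852
eligibility not determined = 1175.2 − 852 ≈ 323

323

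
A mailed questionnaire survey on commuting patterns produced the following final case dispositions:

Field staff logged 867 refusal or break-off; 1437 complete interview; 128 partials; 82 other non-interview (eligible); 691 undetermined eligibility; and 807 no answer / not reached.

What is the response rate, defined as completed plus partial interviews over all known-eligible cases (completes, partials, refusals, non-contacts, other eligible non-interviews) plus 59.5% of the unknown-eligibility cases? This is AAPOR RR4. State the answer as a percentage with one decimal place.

Top = 1437 + 128 = 1565
Eligible (known) = 1437 + 128 + 867 + 807 + 82 = 3321
e × U = 0.5950 × 691 = 411.14
Denominator = 3321 + 411.14 = 3732.14
RR4 = 1565 / 3732.14 = 0.4193

41.9%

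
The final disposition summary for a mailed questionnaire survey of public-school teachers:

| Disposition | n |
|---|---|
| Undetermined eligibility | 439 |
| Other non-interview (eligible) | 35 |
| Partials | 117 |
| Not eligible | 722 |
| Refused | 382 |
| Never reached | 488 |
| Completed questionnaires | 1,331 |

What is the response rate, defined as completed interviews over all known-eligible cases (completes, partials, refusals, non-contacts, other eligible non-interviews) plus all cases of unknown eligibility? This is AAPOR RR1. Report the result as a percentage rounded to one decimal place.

47.7%

Numerator → 1331
Denominator → 1331 + 117 + 382 + 488 + 35 + 439 = 2792
RR1 = 1331 / 2792 = 0.4767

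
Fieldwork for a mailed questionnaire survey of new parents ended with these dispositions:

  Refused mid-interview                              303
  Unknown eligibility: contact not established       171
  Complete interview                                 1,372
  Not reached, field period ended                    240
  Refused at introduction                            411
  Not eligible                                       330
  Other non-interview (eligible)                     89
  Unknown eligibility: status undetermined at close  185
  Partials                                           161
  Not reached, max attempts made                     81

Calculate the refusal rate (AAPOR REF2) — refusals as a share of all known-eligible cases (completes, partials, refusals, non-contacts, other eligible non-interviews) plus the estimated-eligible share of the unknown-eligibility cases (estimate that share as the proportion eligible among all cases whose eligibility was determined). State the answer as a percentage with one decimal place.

24.0%

Refused = 411 + 303 = 714
Non-contacts = 240 + 81 = 321
Eligibility not determined = 171 + 185 = 356
Numerator → 714
Eligible (known) → 1372 + 161 + 714 + 321 + 89 = 2657
e = 2657 / (2657 + 330) = 2657 / 2987 = 0.8895
e × U → 0.8895 × 356 = 316.66
Denominator → 2657 + 316.66 = 2973.66
REF2 = 714 / 2973.66 = 0.2401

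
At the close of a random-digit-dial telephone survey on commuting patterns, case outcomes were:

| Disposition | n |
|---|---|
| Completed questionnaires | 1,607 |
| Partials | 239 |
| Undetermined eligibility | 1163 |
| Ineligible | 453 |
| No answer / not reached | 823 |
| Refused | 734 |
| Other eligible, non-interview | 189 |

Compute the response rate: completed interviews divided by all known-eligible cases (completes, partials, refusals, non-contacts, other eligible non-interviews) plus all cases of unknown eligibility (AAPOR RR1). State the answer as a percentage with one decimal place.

Num = 1607
Base = 1607 + 239 + 734 + 823 + 189 + 1163 = 4755
RR1 = 1607 / 4755 = 0.3380

33.8%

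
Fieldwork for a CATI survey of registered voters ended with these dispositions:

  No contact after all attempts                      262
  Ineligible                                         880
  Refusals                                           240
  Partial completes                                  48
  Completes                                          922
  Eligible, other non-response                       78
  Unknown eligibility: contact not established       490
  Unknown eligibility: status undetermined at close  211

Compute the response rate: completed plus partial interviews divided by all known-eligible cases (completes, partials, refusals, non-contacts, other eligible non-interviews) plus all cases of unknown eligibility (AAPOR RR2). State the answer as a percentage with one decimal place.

Unknown eligibility = 490 + 211 = 701
Top: 922 + 48 = 970
Denom: 922 + 48 + 240 + 262 + 78 + 701 = 2251
RR2 = 970 / 2251 = 0.4309

43.1%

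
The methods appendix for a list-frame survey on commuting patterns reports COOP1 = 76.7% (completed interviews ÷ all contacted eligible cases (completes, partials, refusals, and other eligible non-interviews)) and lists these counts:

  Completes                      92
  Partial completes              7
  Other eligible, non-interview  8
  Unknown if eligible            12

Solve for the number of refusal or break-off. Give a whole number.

COOP1 = 92 / D = 0.767
D = 92 / 0.767 = 119.9
Other denominator terms total 107
refusal or break-off = 119.9 − 107 ≈ 13

13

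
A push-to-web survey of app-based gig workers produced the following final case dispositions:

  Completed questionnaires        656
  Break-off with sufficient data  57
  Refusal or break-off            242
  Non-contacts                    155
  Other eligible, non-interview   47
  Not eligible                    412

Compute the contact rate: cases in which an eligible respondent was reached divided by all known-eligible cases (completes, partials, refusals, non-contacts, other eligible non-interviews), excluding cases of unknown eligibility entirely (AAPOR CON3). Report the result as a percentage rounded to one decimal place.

86.6%

Num: 656 + 57 + 242 + 47 = 1002
Base: 656 + 57 + 242 + 155 + 47 = 1157
CON3 = 1002 / 1157 = 0.8660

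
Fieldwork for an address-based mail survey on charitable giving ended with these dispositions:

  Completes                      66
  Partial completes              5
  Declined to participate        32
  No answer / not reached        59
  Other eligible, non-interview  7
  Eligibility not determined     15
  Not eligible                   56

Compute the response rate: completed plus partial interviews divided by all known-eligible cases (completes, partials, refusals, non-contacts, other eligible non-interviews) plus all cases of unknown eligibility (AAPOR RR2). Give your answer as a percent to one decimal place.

Top: 66 + 5 = 71
Denom: 66 + 5 + 32 + 59 + 7 + 15 = 184
RR2 = 71 / 184 = 0.3859

38.6%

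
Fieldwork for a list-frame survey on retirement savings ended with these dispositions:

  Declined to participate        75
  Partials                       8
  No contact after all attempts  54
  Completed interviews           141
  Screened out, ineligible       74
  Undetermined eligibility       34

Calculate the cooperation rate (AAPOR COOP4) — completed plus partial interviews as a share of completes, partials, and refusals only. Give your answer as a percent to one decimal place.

Num: 141 + 8 = 149
Base: 141 + 8 + 75 = 224
COOP4 = 149 / 224 = 0.6652

66.5%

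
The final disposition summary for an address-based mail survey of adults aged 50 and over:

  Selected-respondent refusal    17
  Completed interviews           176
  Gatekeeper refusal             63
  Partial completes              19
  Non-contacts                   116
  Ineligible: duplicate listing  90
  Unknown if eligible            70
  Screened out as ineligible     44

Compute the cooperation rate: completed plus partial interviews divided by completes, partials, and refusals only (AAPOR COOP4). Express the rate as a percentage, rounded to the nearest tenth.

Declined to participate = 63 + 17 = 80
Out of scope = 44 + 90 = 134
Num: 176 + 19 = 195
Denom: 176 + 19 + 80 = 275
COOP4 = 195 / 275 = 0.7091

70.9%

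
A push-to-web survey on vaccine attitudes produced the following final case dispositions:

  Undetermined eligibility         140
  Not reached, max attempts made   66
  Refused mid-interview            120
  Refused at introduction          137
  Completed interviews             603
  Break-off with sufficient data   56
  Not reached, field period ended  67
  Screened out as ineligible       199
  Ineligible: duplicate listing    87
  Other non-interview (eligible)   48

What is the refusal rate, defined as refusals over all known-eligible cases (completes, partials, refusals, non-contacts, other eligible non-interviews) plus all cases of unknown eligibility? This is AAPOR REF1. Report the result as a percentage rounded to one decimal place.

20.8%

Refused = 137 + 120 = 257
No contact after all attempts = 67 + 66 = 133
Out of scope = 199 + 87 = 286
Numerator → 257
Base → 603 + 56 + 257 + 133 + 48 + 140 = 1237
REF1 = 257 / 1237 = 0.2078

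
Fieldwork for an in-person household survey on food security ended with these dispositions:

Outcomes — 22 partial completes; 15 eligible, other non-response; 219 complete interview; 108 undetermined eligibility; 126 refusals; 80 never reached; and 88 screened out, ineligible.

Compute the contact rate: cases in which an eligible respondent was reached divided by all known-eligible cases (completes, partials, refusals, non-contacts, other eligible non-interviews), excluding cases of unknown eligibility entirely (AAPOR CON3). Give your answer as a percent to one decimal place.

82.7%

Numerator → 219 + 22 + 126 + 15 = 382
Denominator → 219 + 22 + 126 + 80 + 15 = 462
CON3 = 382 / 462 = 0.8268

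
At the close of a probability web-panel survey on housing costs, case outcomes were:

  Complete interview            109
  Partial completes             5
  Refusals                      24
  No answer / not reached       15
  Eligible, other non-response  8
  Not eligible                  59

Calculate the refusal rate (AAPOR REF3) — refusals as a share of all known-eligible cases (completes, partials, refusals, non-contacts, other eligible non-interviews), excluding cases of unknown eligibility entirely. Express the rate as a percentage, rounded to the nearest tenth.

14.9%

Numerator → 24
Base → 109 + 5 + 24 + 15 + 8 = 161
REF3 = 24 / 161 = 0.1491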